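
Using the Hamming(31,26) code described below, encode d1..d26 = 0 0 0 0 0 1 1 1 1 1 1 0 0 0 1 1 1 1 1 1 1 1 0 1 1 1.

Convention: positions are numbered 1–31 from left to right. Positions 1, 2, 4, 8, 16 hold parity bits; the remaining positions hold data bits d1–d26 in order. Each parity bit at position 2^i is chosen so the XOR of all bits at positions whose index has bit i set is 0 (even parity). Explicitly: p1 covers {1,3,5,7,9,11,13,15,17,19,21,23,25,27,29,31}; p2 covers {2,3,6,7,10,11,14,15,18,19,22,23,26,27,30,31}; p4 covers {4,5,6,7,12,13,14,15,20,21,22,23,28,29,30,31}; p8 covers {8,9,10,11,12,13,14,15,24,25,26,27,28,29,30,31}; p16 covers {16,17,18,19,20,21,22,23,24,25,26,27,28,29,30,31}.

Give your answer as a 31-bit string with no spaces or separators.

Place data at non-parity positions: p1 p2 0 p4 0 0 0 p8 0 1 1 1 1 1 1 p16 0 0 0 1 1 1 1 1 1 1 1 0 1 1 1
p1 (pos 1,3,5,7,9,11,13,15,17,19,21,23,25,27,29,31): XOR of data positions = 0⊕0⊕0⊕0⊕1⊕1⊕1⊕0⊕0⊕1⊕1⊕1⊕1⊕1⊕1 = 1
p2 (pos 2,3,6,7,10,11,14,15,18,19,22,23,26,27,30,31): XOR of data positions = 0⊕0⊕0⊕1⊕1⊕1⊕1⊕0⊕0⊕1⊕1⊕1⊕1⊕1⊕1 = 0
p4 (pos 4,5,6,7,12,13,14,15,20,21,22,23,28,29,30,31): XOR of data positions = 0⊕0⊕0⊕1⊕1⊕1⊕1⊕1⊕1⊕1⊕1⊕0⊕1⊕1⊕1 = 1
p8 (pos 8,9,10,11,12,13,14,15,24,25,26,27,28,29,30,31): XOR of data positions = 0⊕1⊕1⊕1⊕1⊕1⊕1⊕1⊕1⊕1⊕1⊕0⊕1⊕1⊕1 = 1
p16 (pos 16,17,18,19,20,21,22,23,24,25,26,27,28,29,30,31): XOR of data positions = 0⊕0⊕0⊕1⊕1⊕1⊕1⊕1⊕1⊕1⊕1⊕0⊕1⊕1⊕1 = 1
Codeword: 1001000101111111000111111110111

1001000101111111000111111110111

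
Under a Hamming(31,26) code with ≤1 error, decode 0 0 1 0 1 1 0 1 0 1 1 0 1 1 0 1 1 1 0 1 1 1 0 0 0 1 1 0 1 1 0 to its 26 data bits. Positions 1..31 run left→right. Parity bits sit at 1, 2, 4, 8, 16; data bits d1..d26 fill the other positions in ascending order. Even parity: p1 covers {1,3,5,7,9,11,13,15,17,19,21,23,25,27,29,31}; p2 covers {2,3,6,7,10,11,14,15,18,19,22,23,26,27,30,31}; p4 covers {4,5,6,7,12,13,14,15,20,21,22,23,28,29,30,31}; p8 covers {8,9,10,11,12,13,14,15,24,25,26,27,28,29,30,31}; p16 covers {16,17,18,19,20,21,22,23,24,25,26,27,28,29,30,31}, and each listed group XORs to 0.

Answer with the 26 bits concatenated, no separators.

11100111110110111000110110

s1 (pos 1,3,5,7,9,11,13,15,17,19,21,23,25,27,29,31): 0⊕1⊕1⊕0⊕0⊕1⊕1⊕0⊕1⊕0⊕1⊕0⊕0⊕1⊕1⊕0 = 0
s2 (pos 2,3,6,7,10,11,14,15,18,19,22,23,26,27,30,31): 0⊕1⊕1⊕0⊕1⊕1⊕1⊕0⊕1⊕0⊕1⊕0⊕1⊕1⊕1⊕0 = 0
s4 (pos 4,5,6,7,12,13,14,15,20,21,22,23,28,29,30,31): 0⊕1⊕1⊕0⊕0⊕1⊕1⊕0⊕1⊕1⊕1⊕0⊕0⊕1⊕1⊕0 = 1
s8 (pos 8,9,10,11,12,13,14,15,24,25,26,27,28,29,30,31): 1⊕0⊕1⊕1⊕0⊕1⊕1⊕0⊕0⊕0⊕1⊕1⊕0⊕1⊕1⊕0 = 1
s16 (pos 16,17,18,19,20,21,22,23,24,25,26,27,28,29,30,31): 1⊕1⊕1⊕0⊕1⊕1⊕1⊕0⊕0⊕0⊕1⊕1⊕0⊕1⊕1⊕0 = 0
Syndrome s16…s1 = 01100 → error at position 12.
Flip position 12: 0010110101101101110111000110110 → 0010110101111101110111000110110
Read data bits from positions 3,5,6,7,9,10,11,12,13,14,15,17,18,19,20,21,22,23,24,25,26,27,28,29,30,31: 11100111110110111000110110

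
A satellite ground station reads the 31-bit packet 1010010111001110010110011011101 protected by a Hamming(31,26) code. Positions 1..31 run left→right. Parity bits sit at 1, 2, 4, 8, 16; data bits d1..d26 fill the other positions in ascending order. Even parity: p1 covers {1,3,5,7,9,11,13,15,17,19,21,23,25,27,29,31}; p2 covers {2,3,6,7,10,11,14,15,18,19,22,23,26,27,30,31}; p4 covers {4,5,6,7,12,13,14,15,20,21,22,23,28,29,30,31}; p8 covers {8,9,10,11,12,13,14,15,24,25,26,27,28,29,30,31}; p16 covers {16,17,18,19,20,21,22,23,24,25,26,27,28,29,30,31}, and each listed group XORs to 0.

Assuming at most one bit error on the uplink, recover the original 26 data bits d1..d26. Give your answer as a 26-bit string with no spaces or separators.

s1 (pos 1,3,5,7,9,11,13,15,17,19,21,23,25,27,29,31): 1⊕1⊕0⊕0⊕1⊕0⊕1⊕1⊕0⊕0⊕1⊕0⊕1⊕1⊕1⊕1 = 0
s2 (pos 2,3,6,7,10,11,14,15,18,19,22,23,26,27,30,31): 0⊕1⊕1⊕0⊕1⊕0⊕1⊕1⊕1⊕0⊕0⊕0⊕0⊕1⊕0⊕1 = 0
s4 (pos 4,5,6,7,12,13,14,15,20,21,22,23,28,29,30,31): 0⊕0⊕1⊕0⊕0⊕1⊕1⊕1⊕1⊕1⊕0⊕0⊕1⊕1⊕0⊕1 = 1
s8 (pos 8,9,10,11,12,13,14,15,24,25,26,27,28,29,30,31): 1⊕1⊕1⊕0⊕0⊕1⊕1⊕1⊕1⊕1⊕0⊕1⊕1⊕1⊕0⊕1 = 0
s16 (pos 16,17,18,19,20,21,22,23,24,25,26,27,28,29,30,31): 0⊕0⊕1⊕0⊕1⊕1⊕0⊕0⊕1⊕1⊕0⊕1⊕1⊕1⊕0⊕1 = 1
Syndrome s16…s1 = 10100 → error at position 20.
Flip position 20: 1010010111001110010110011011101 → 1010010111001110010010011011101
Read data bits from positions 3,5,6,7,9,10,11,12,13,14,15,17,18,19,20,21,22,23,24,25,26,27,28,29,30,31: 10101100111010010011011101

10101100111010010011011101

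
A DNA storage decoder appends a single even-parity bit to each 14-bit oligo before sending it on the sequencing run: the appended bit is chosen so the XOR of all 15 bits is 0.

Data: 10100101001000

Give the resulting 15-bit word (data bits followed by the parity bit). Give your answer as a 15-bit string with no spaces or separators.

101001010010001

XOR of the 14 data bits: 1⊕0⊕1⊕0⊕0⊕1⊕0⊕1⊕0⊕0⊕1⊕0⊕0⊕0 = 1
Parity bit = 1 (so all 15 bits XOR to 0).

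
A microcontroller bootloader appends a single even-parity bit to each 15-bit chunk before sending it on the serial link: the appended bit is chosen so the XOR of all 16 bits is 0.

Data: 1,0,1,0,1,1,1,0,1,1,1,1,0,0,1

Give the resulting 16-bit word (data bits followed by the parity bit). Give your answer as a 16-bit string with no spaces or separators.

1010111011110010

XOR of the 15 data bits: 1⊕0⊕1⊕0⊕1⊕1⊕1⊕0⊕1⊕1⊕1⊕1⊕0⊕0⊕1 = 0
Parity bit = 0 (so all 16 bits XOR to 0).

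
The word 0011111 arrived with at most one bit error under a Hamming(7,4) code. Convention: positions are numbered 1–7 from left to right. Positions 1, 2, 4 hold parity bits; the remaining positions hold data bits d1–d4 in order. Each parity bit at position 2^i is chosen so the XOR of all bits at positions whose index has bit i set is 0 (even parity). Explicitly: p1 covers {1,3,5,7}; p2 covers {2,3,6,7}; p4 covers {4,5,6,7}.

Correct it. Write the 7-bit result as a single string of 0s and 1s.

0001111

s1 (pos 1,3,5,7): 0⊕1⊕1⊕1 = 1
s2 (pos 2,3,6,7): 0⊕1⊕1⊕1 = 1
s4 (pos 4,5,6,7): 1⊕1⊕1⊕1 = 0
Syndrome s4…s1 = 011 → error at position 3.
Flip position 3: 0011111 → 0001111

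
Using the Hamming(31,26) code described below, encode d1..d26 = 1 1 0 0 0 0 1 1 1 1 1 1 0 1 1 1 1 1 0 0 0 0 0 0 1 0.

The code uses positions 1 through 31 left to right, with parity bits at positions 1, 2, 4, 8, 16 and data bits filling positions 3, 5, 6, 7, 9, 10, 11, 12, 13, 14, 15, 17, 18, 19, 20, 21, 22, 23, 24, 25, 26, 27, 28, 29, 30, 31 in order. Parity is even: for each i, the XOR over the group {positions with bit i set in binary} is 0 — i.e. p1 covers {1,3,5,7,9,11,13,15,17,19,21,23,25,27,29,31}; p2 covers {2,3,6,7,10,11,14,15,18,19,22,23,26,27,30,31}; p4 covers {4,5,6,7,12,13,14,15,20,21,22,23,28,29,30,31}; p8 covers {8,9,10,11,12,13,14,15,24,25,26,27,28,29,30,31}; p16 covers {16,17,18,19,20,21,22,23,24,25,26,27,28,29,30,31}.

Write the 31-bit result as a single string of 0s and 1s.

Place data at non-parity positions: p1 p2 1 p4 1 0 0 p8 0 0 1 1 1 1 1 p16 1 0 1 1 1 1 1 0 0 0 0 0 0 1 0
p1 (pos 1,3,5,7,9,11,13,15,17,19,21,23,25,27,29,31): XOR of data positions = 1⊕1⊕0⊕0⊕1⊕1⊕1⊕1⊕1⊕1⊕1⊕0⊕0⊕0⊕0 = 1
p2 (pos 2,3,6,7,10,11,14,15,18,19,22,23,26,27,30,31): XOR of data positions = 1⊕0⊕0⊕0⊕1⊕1⊕1⊕0⊕1⊕1⊕1⊕0⊕0⊕1⊕0 = 0
p4 (pos 4,5,6,7,12,13,14,15,20,21,22,23,28,29,30,31): XOR of data positions = 1⊕0⊕0⊕1⊕1⊕1⊕1⊕1⊕1⊕1⊕1⊕0⊕0⊕1⊕0 = 0
p8 (pos 8,9,10,11,12,13,14,15,24,25,26,27,28,29,30,31): XOR of data positions = 0⊕0⊕1⊕1⊕1⊕1⊕1⊕0⊕0⊕0⊕0⊕0⊕0⊕1⊕0 = 0
p16 (pos 16,17,18,19,20,21,22,23,24,25,26,27,28,29,30,31): XOR of data positions = 1⊕0⊕1⊕1⊕1⊕1⊕1⊕0⊕0⊕0⊕0⊕0⊕0⊕1⊕0 = 1
Codeword: 1010100000111111101111100000010

1010100000111111101111100000010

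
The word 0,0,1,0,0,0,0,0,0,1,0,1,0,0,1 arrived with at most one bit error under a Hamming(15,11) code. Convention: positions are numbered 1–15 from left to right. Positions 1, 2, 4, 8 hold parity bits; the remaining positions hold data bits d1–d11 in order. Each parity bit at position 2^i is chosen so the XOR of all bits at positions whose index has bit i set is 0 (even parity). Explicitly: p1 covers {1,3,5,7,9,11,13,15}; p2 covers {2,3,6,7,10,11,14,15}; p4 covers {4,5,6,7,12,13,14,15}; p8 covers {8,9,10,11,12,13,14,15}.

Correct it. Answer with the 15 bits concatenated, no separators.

s1 (pos 1,3,5,7,9,11,13,15): 0⊕1⊕0⊕0⊕0⊕0⊕0⊕1 = 0
s2 (pos 2,3,6,7,10,11,14,15): 0⊕1⊕0⊕0⊕1⊕0⊕0⊕1 = 1
s4 (pos 4,5,6,7,12,13,14,15): 0⊕0⊕0⊕0⊕1⊕0⊕0⊕1 = 0
s8 (pos 8,9,10,11,12,13,14,15): 0⊕0⊕1⊕0⊕1⊕0⊕0⊕1 = 1
Syndrome s8…s1 = 1010 → error at position 10.
Flip position 10: 001000000101001 → 001000000001001

001000000001001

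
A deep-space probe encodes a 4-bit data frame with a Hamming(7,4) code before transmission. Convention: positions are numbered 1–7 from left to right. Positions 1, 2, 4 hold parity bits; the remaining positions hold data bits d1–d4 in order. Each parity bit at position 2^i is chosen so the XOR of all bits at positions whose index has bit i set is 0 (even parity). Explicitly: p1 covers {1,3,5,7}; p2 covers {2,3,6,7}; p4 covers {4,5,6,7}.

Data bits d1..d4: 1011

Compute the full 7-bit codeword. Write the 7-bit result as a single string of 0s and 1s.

Place data at non-parity positions: p1 p2 1 p4 0 1 1
p1 (pos 1,3,5,7): XOR of data positions = 1⊕0⊕1 = 0
p2 (pos 2,3,6,7): XOR of data positions = 1⊕1⊕1 = 1
p4 (pos 4,5,6,7): XOR of data positions = 0⊕1⊕1 = 0
Codeword: 0110011

0110011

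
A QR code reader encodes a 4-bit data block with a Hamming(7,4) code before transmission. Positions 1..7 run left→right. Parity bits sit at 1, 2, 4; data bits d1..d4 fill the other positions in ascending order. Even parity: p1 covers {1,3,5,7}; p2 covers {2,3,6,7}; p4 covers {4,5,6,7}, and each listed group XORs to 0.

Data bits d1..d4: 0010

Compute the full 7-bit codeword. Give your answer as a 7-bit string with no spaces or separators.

0101010

Place data at non-parity positions: p1 p2 0 p4 0 1 0
p1 (pos 1,3,5,7): XOR of data positions = 0⊕0⊕0 = 0
p2 (pos 2,3,6,7): XOR of data positions = 0⊕1⊕0 = 1
p4 (pos 4,5,6,7): XOR of data positions = 0⊕1⊕0 = 1
Codeword: 0101010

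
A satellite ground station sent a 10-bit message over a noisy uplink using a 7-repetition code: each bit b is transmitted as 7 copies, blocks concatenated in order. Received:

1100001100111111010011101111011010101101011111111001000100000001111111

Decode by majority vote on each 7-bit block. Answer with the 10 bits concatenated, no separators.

Block 1 (1100001): 3 ones → 0
Block 2 (1001111): 5 ones → 1
Block 3 (1101001): 4 ones → 1
Block 4 (1101111): 6 ones → 1
Block 5 (0110101): 4 ones → 1
Block 6 (0110101): 4 ones → 1
Block 7 (1111111): 7 ones → 1
Block 8 (0010001): 2 ones → 0
Block 9 (0000000): 0 ones → 0
Block 10 (1111111): 7 ones → 1

0111111001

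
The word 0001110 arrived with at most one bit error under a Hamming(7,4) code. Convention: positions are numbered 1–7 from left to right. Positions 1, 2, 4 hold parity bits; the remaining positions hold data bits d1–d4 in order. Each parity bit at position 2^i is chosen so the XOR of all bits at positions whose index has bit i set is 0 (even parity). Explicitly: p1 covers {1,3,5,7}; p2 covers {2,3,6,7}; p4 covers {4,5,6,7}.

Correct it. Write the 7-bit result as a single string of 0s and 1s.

s1 (pos 1,3,5,7): 0⊕0⊕1⊕0 = 1
s2 (pos 2,3,6,7): 0⊕0⊕1⊕0 = 1
s4 (pos 4,5,6,7): 1⊕1⊕1⊕0 = 1
Syndrome s4…s1 = 111 → error at position 7.
Flip position 7: 0001110 → 0001111

0001111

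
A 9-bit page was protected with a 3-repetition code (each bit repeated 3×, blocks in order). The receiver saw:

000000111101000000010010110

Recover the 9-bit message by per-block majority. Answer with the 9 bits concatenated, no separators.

Block 1 (000): 0 ones → 0
Block 2 (000): 0 ones → 0
Block 3 (111): 3 ones → 1
Block 4 (101): 2 ones → 1
Block 5 (000): 0 ones → 0
Block 6 (000): 0 ones → 0
Block 7 (010): 1 one → 0
Block 8 (010): 1 one → 0
Block 9 (110): 2 ones → 1

001100001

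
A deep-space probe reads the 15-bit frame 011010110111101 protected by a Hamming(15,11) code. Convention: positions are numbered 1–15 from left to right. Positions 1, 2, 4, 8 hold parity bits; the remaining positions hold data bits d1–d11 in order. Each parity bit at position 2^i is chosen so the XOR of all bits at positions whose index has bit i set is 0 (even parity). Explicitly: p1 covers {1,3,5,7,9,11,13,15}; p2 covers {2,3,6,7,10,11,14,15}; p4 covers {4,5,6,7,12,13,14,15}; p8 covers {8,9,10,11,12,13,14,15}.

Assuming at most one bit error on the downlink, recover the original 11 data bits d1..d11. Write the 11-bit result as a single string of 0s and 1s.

11010111101

s1 (pos 1,3,5,7,9,11,13,15): 0⊕1⊕1⊕1⊕0⊕1⊕1⊕1 = 0
s2 (pos 2,3,6,7,10,11,14,15): 1⊕1⊕0⊕1⊕1⊕1⊕0⊕1 = 0
s4 (pos 4,5,6,7,12,13,14,15): 0⊕1⊕0⊕1⊕1⊕1⊕0⊕1 = 1
s8 (pos 8,9,10,11,12,13,14,15): 1⊕0⊕1⊕1⊕1⊕1⊕0⊕1 = 0
Syndrome s8…s1 = 0100 → error at position 4.
Flip position 4: 011010110111101 → 011110110111101
Read data bits from positions 3,5,6,7,9,10,11,12,13,14,15: 11010111101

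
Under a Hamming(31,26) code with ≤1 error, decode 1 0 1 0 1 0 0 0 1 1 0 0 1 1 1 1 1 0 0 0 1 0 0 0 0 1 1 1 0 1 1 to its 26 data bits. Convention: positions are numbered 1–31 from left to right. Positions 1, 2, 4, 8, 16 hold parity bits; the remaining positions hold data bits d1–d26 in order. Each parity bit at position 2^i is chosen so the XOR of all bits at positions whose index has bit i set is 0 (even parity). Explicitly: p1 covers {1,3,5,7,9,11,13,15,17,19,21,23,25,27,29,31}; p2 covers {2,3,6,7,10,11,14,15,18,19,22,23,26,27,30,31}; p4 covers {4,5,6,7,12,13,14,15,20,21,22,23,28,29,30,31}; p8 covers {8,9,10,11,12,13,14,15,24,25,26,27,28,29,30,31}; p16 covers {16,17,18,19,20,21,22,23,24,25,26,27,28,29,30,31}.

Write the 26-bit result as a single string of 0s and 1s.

11001100111100010000111011

s1 (pos 1,3,5,7,9,11,13,15,17,19,21,23,25,27,29,31): 1⊕1⊕1⊕0⊕1⊕0⊕1⊕1⊕1⊕0⊕1⊕0⊕0⊕1⊕0⊕1 = 0
s2 (pos 2,3,6,7,10,11,14,15,18,19,22,23,26,27,30,31): 0⊕1⊕0⊕0⊕1⊕0⊕1⊕1⊕0⊕0⊕0⊕0⊕1⊕1⊕1⊕1 = 0
s4 (pos 4,5,6,7,12,13,14,15,20,21,22,23,28,29,30,31): 0⊕1⊕0⊕0⊕0⊕1⊕1⊕1⊕0⊕1⊕0⊕0⊕1⊕0⊕1⊕1 = 0
s8 (pos 8,9,10,11,12,13,14,15,24,25,26,27,28,29,30,31): 0⊕1⊕1⊕0⊕0⊕1⊕1⊕1⊕0⊕0⊕1⊕1⊕1⊕0⊕1⊕1 = 0
s16 (pos 16,17,18,19,20,21,22,23,24,25,26,27,28,29,30,31): 1⊕1⊕0⊕0⊕0⊕1⊕0⊕0⊕0⊕0⊕1⊕1⊕1⊕0⊕1⊕1 = 0
Syndrome s16…s1 = 00000 → no error.
Read data bits from positions 3,5,6,7,9,10,11,12,13,14,15,17,18,19,20,21,22,23,24,25,26,27,28,29,30,31: 11001100111100010000111011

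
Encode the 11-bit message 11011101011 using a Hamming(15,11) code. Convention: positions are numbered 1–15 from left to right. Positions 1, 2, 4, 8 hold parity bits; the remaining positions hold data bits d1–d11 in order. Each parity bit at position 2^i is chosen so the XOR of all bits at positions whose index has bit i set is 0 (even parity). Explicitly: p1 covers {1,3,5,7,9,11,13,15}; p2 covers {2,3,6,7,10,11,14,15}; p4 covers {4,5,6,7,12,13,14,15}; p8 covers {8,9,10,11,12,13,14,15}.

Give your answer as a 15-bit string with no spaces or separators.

111110111101011

Place data at non-parity positions: p1 p2 1 p4 1 0 1 p8 1 1 0 1 0 1 1
p1 (pos 1,3,5,7,9,11,13,15): XOR of data positions = 1⊕1⊕1⊕1⊕0⊕0⊕1 = 1
p2 (pos 2,3,6,7,10,11,14,15): XOR of data positions = 1⊕0⊕1⊕1⊕0⊕1⊕1 = 1
p4 (pos 4,5,6,7,12,13,14,15): XOR of data positions = 1⊕0⊕1⊕1⊕0⊕1⊕1 = 1
p8 (pos 8,9,10,11,12,13,14,15): XOR of data positions = 1⊕1⊕0⊕1⊕0⊕1⊕1 = 1
Codeword: 111110111101011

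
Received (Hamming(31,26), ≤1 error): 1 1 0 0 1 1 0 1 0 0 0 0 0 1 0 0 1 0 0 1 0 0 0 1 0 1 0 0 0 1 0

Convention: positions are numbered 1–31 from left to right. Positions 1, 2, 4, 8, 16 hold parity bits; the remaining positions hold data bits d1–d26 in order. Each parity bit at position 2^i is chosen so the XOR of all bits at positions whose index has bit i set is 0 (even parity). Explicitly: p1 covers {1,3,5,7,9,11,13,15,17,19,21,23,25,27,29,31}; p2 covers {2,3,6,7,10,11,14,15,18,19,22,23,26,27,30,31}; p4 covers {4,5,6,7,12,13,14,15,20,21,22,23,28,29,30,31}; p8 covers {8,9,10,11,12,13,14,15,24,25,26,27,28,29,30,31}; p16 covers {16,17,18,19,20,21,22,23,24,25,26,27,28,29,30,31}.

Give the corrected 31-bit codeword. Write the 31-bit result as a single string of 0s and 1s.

1100110100000100100100010100011

s1 (pos 1,3,5,7,9,11,13,15,17,19,21,23,25,27,29,31): 1⊕0⊕1⊕0⊕0⊕0⊕0⊕0⊕1⊕0⊕0⊕0⊕0⊕0⊕0⊕0 = 1
s2 (pos 2,3,6,7,10,11,14,15,18,19,22,23,26,27,30,31): 1⊕0⊕1⊕0⊕0⊕0⊕1⊕0⊕0⊕0⊕0⊕0⊕1⊕0⊕1⊕0 = 1
s4 (pos 4,5,6,7,12,13,14,15,20,21,22,23,28,29,30,31): 0⊕1⊕1⊕0⊕0⊕0⊕1⊕0⊕1⊕0⊕0⊕0⊕0⊕0⊕1⊕0 = 1
s8 (pos 8,9,10,11,12,13,14,15,24,25,26,27,28,29,30,31): 1⊕0⊕0⊕0⊕0⊕0⊕1⊕0⊕1⊕0⊕1⊕0⊕0⊕0⊕1⊕0 = 1
s16 (pos 16,17,18,19,20,21,22,23,24,25,26,27,28,29,30,31): 0⊕1⊕0⊕0⊕1⊕0⊕0⊕0⊕1⊕0⊕1⊕0⊕0⊕0⊕1⊕0 = 1
Syndrome s16…s1 = 11111 → error at position 31.
Flip position 31: 1100110100000100100100010100010 → 1100110100000100100100010100011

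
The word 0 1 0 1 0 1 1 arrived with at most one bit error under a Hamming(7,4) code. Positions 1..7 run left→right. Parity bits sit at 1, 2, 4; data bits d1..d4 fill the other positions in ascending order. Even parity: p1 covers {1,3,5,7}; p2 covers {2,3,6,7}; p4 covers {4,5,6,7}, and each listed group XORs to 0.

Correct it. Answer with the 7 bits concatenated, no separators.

s1 (pos 1,3,5,7): 0⊕0⊕0⊕1 = 1
s2 (pos 2,3,6,7): 1⊕0⊕1⊕1 = 1
s4 (pos 4,5,6,7): 1⊕0⊕1⊕1 = 1
Syndrome s4…s1 = 111 → error at position 7.
Flip position 7: 0101011 → 0101010

0101010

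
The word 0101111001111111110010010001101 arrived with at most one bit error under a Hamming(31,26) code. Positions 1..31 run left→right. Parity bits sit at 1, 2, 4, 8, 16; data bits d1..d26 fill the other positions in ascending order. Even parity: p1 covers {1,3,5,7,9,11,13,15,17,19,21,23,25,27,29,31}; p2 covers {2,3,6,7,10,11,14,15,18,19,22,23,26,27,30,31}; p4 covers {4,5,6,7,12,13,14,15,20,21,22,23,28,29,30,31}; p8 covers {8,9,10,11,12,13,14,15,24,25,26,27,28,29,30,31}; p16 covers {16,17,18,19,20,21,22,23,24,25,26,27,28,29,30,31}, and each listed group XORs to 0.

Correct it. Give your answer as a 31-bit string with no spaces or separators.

s1 (pos 1,3,5,7,9,11,13,15,17,19,21,23,25,27,29,31): 0⊕0⊕1⊕1⊕0⊕1⊕1⊕1⊕1⊕0⊕1⊕0⊕0⊕0⊕1⊕1 = 1
s2 (pos 2,3,6,7,10,11,14,15,18,19,22,23,26,27,30,31): 1⊕0⊕1⊕1⊕1⊕1⊕1⊕1⊕1⊕0⊕0⊕0⊕0⊕0⊕0⊕1 = 1
s4 (pos 4,5,6,7,12,13,14,15,20,21,22,23,28,29,30,31): 1⊕1⊕1⊕1⊕1⊕1⊕1⊕1⊕0⊕1⊕0⊕0⊕1⊕1⊕0⊕1 = 0
s8 (pos 8,9,10,11,12,13,14,15,24,25,26,27,28,29,30,31): 0⊕0⊕1⊕1⊕1⊕1⊕1⊕1⊕1⊕0⊕0⊕0⊕1⊕1⊕0⊕1 = 0
s16 (pos 16,17,18,19,20,21,22,23,24,25,26,27,28,29,30,31): 1⊕1⊕1⊕0⊕0⊕1⊕0⊕0⊕1⊕0⊕0⊕0⊕1⊕1⊕0⊕1 = 0
Syndrome s16…s1 = 00011 → error at position 3.
Flip position 3: 0101111001111111110010010001101 → 0111111001111111110010010001101

0111111001111111110010010001101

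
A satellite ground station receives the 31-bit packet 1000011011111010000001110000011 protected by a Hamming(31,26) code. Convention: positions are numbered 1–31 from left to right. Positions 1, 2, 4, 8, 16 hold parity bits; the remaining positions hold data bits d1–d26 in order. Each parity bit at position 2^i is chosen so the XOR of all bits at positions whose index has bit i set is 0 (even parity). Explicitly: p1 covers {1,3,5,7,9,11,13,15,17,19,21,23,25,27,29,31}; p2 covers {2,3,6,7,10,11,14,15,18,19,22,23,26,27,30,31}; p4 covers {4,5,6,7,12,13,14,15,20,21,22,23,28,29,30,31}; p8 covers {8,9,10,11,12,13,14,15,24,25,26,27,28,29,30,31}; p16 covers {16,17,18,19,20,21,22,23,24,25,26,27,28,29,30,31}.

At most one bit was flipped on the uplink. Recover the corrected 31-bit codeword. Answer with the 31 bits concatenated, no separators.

1000011011111010000001110000001

s1 (pos 1,3,5,7,9,11,13,15,17,19,21,23,25,27,29,31): 1⊕0⊕0⊕1⊕1⊕1⊕1⊕1⊕0⊕0⊕0⊕1⊕0⊕0⊕0⊕1 = 0
s2 (pos 2,3,6,7,10,11,14,15,18,19,22,23,26,27,30,31): 0⊕0⊕1⊕1⊕1⊕1⊕0⊕1⊕0⊕0⊕1⊕1⊕0⊕0⊕1⊕1 = 1
s4 (pos 4,5,6,7,12,13,14,15,20,21,22,23,28,29,30,31): 0⊕0⊕1⊕1⊕1⊕1⊕0⊕1⊕0⊕0⊕1⊕1⊕0⊕0⊕1⊕1 = 1
s8 (pos 8,9,10,11,12,13,14,15,24,25,26,27,28,29,30,31): 0⊕1⊕1⊕1⊕1⊕1⊕0⊕1⊕1⊕0⊕0⊕0⊕0⊕0⊕1⊕1 = 1
s16 (pos 16,17,18,19,20,21,22,23,24,25,26,27,28,29,30,31): 0⊕0⊕0⊕0⊕0⊕0⊕1⊕1⊕1⊕0⊕0⊕0⊕0⊕0⊕1⊕1 = 1
Syndrome s16…s1 = 11110 → error at position 30.
Flip position 30: 1000011011111010000001110000011 → 1000011011111010000001110000001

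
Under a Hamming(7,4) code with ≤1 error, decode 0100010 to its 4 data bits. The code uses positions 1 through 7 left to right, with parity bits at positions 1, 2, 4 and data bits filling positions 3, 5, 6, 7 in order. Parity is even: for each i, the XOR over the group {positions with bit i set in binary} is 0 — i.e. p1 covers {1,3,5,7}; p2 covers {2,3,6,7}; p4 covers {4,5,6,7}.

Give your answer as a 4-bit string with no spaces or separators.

0010

s1 (pos 1,3,5,7): 0⊕0⊕0⊕0 = 0
s2 (pos 2,3,6,7): 1⊕0⊕1⊕0 = 0
s4 (pos 4,5,6,7): 0⊕0⊕1⊕0 = 1
Syndrome s4…s1 = 100 → error at position 4.
Flip position 4: 0100010 → 0101010
Read data bits from positions 3,5,6,7: 0010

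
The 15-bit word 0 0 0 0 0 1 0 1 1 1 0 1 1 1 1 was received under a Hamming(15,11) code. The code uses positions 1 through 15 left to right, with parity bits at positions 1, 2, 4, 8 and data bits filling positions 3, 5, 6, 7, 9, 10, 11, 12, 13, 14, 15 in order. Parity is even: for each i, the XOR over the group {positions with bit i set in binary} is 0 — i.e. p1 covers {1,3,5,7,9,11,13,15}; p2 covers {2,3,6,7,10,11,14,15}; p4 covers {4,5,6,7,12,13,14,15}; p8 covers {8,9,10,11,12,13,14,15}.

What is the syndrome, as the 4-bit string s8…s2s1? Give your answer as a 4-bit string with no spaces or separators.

1101

s1 (pos 1,3,5,7,9,11,13,15): 0⊕0⊕0⊕0⊕1⊕0⊕1⊕1 = 1
s2 (pos 2,3,6,7,10,11,14,15): 0⊕0⊕1⊕0⊕1⊕0⊕1⊕1 = 0
s4 (pos 4,5,6,7,12,13,14,15): 0⊕0⊕1⊕0⊕1⊕1⊕1⊕1 = 1
s8 (pos 8,9,10,11,12,13,14,15): 1⊕1⊕1⊕0⊕1⊕1⊕1⊕1 = 1
Syndrome s8…s1 = 1101 → error at position 13.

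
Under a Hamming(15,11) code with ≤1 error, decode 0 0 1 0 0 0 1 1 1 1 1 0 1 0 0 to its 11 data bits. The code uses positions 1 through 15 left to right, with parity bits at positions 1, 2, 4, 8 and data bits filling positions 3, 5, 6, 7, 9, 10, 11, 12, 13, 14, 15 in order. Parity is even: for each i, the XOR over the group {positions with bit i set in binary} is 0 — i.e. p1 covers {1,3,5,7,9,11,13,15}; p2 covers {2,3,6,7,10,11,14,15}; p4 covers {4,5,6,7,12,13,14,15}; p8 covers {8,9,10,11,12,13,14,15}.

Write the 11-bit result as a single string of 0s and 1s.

s1 (pos 1,3,5,7,9,11,13,15): 0⊕1⊕0⊕1⊕1⊕1⊕1⊕0 = 1
s2 (pos 2,3,6,7,10,11,14,15): 0⊕1⊕0⊕1⊕1⊕1⊕0⊕0 = 0
s4 (pos 4,5,6,7,12,13,14,15): 0⊕0⊕0⊕1⊕0⊕1⊕0⊕0 = 0
s8 (pos 8,9,10,11,12,13,14,15): 1⊕1⊕1⊕1⊕0⊕1⊕0⊕0 = 1
Syndrome s8…s1 = 1001 → error at position 9.
Flip position 9: 001000111110100 → 001000110110100
Read data bits from positions 3,5,6,7,9,10,11,12,13,14,15: 10010110100

10010110100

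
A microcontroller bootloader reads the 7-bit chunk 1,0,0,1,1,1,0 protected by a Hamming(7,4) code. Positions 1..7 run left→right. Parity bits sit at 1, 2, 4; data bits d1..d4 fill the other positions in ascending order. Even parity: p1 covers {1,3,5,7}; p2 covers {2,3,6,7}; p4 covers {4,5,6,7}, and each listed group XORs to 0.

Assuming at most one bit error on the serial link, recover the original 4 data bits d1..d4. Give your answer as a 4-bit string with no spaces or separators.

0100

s1 (pos 1,3,5,7): 1⊕0⊕1⊕0 = 0
s2 (pos 2,3,6,7): 0⊕0⊕1⊕0 = 1
s4 (pos 4,5,6,7): 1⊕1⊕1⊕0 = 1
Syndrome s4…s1 = 110 → error at position 6.
Flip position 6: 1001110 → 1001100
Read data bits from positions 3,5,6,7: 0100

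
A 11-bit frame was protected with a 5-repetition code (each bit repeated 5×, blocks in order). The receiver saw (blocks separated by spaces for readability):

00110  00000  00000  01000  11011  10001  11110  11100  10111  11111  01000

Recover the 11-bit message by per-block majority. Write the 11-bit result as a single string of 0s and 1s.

Block 1 (00110): 2 ones → 0
Block 2 (00000): 0 ones → 0
Block 3 (00000): 0 ones → 0
Block 4 (01000): 1 one → 0
Block 5 (11011): 4 ones → 1
Block 6 (10001): 2 ones → 0
Block 7 (11110): 4 ones → 1
Block 8 (11100): 3 ones → 1
Block 9 (10111): 4 ones → 1
Block 10 (11111): 5 ones → 1
Block 11 (01000): 1 one → 0

00001011110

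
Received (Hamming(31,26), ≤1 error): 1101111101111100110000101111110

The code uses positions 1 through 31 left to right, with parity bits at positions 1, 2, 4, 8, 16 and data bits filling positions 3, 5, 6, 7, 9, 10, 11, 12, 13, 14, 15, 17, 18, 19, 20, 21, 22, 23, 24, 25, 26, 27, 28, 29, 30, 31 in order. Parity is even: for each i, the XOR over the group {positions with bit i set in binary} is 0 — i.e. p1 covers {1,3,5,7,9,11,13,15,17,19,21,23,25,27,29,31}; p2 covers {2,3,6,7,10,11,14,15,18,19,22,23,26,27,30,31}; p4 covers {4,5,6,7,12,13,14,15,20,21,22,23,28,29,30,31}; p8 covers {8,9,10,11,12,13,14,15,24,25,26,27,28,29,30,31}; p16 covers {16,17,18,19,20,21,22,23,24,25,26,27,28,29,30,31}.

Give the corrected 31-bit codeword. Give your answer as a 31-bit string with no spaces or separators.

1101111101111100110001101111110

s1 (pos 1,3,5,7,9,11,13,15,17,19,21,23,25,27,29,31): 1⊕0⊕1⊕1⊕0⊕1⊕1⊕0⊕1⊕0⊕0⊕1⊕1⊕1⊕1⊕0 = 0
s2 (pos 2,3,6,7,10,11,14,15,18,19,22,23,26,27,30,31): 1⊕0⊕1⊕1⊕1⊕1⊕1⊕0⊕1⊕0⊕0⊕1⊕1⊕1⊕1⊕0 = 1
s4 (pos 4,5,6,7,12,13,14,15,20,21,22,23,28,29,30,31): 1⊕1⊕1⊕1⊕1⊕1⊕1⊕0⊕0⊕0⊕0⊕1⊕1⊕1⊕1⊕0 = 1
s8 (pos 8,9,10,11,12,13,14,15,24,25,26,27,28,29,30,31): 1⊕0⊕1⊕1⊕1⊕1⊕1⊕0⊕0⊕1⊕1⊕1⊕1⊕1⊕1⊕0 = 0
s16 (pos 16,17,18,19,20,21,22,23,24,25,26,27,28,29,30,31): 0⊕1⊕1⊕0⊕0⊕0⊕0⊕1⊕0⊕1⊕1⊕1⊕1⊕1⊕1⊕0 = 1
Syndrome s16…s1 = 10110 → error at position 22.
Flip position 22: 1101111101111100110000101111110 → 1101111101111100110001101111110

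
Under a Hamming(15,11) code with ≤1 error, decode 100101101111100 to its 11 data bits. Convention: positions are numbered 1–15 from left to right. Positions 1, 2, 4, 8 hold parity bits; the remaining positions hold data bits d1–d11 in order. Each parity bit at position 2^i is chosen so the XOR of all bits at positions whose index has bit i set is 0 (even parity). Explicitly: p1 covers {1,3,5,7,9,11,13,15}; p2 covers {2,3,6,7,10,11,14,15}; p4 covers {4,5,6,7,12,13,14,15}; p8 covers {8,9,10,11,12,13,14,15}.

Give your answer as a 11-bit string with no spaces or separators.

s1 (pos 1,3,5,7,9,11,13,15): 1⊕0⊕0⊕1⊕1⊕1⊕1⊕0 = 1
s2 (pos 2,3,6,7,10,11,14,15): 0⊕0⊕1⊕1⊕1⊕1⊕0⊕0 = 0
s4 (pos 4,5,6,7,12,13,14,15): 1⊕0⊕1⊕1⊕1⊕1⊕0⊕0 = 1
s8 (pos 8,9,10,11,12,13,14,15): 0⊕1⊕1⊕1⊕1⊕1⊕0⊕0 = 1
Syndrome s8…s1 = 1101 → error at position 13.
Flip position 13: 100101101111100 → 100101101111000
Read data bits from positions 3,5,6,7,9,10,11,12,13,14,15: 00111111000

00111111000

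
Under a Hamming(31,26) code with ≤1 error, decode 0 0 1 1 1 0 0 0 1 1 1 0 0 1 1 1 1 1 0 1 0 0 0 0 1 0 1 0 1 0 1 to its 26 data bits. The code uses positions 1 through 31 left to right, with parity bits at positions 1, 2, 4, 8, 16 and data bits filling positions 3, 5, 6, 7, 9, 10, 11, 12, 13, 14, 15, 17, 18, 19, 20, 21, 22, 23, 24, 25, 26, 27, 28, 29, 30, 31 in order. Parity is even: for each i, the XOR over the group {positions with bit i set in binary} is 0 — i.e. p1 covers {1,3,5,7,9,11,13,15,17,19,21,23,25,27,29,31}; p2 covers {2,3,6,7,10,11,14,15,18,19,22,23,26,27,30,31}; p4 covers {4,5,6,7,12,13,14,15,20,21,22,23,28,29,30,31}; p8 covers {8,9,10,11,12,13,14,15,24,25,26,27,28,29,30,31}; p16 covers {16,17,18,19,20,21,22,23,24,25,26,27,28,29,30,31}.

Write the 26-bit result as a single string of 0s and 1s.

11001111011110100001010101

s1 (pos 1,3,5,7,9,11,13,15,17,19,21,23,25,27,29,31): 0⊕1⊕1⊕0⊕1⊕1⊕0⊕1⊕1⊕0⊕0⊕0⊕1⊕1⊕1⊕1 = 0
s2 (pos 2,3,6,7,10,11,14,15,18,19,22,23,26,27,30,31): 0⊕1⊕0⊕0⊕1⊕1⊕1⊕1⊕1⊕0⊕0⊕0⊕0⊕1⊕0⊕1 = 0
s4 (pos 4,5,6,7,12,13,14,15,20,21,22,23,28,29,30,31): 1⊕1⊕0⊕0⊕0⊕0⊕1⊕1⊕1⊕0⊕0⊕0⊕0⊕1⊕0⊕1 = 1
s8 (pos 8,9,10,11,12,13,14,15,24,25,26,27,28,29,30,31): 0⊕1⊕1⊕1⊕0⊕0⊕1⊕1⊕0⊕1⊕0⊕1⊕0⊕1⊕0⊕1 = 1
s16 (pos 16,17,18,19,20,21,22,23,24,25,26,27,28,29,30,31): 1⊕1⊕1⊕0⊕1⊕0⊕0⊕0⊕0⊕1⊕0⊕1⊕0⊕1⊕0⊕1 = 0
Syndrome s16…s1 = 01100 → error at position 12.
Flip position 12: 0011100011100111110100001010101 → 0011100011110111110100001010101
Read data bits from positions 3,5,6,7,9,10,11,12,13,14,15,17,18,19,20,21,22,23,24,25,26,27,28,29,30,31: 11001111011110100001010101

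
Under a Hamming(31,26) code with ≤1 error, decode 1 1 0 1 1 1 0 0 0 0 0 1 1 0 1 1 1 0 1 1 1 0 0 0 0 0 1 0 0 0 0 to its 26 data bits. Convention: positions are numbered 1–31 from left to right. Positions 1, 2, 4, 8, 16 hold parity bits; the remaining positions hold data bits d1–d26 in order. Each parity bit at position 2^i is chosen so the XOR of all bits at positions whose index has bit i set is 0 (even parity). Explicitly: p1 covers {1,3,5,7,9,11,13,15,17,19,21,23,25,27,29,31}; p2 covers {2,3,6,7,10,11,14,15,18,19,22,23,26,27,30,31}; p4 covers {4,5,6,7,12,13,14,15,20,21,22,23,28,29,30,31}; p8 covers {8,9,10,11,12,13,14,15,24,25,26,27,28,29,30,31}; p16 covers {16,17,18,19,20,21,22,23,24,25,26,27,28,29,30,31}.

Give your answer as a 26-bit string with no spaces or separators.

01100001101101110000010000

s1 (pos 1,3,5,7,9,11,13,15,17,19,21,23,25,27,29,31): 1⊕0⊕1⊕0⊕0⊕0⊕1⊕1⊕1⊕1⊕1⊕0⊕0⊕1⊕0⊕0 = 0
s2 (pos 2,3,6,7,10,11,14,15,18,19,22,23,26,27,30,31): 1⊕0⊕1⊕0⊕0⊕0⊕0⊕1⊕0⊕1⊕0⊕0⊕0⊕1⊕0⊕0 = 1
s4 (pos 4,5,6,7,12,13,14,15,20,21,22,23,28,29,30,31): 1⊕1⊕1⊕0⊕1⊕1⊕0⊕1⊕1⊕1⊕0⊕0⊕0⊕0⊕0⊕0 = 0
s8 (pos 8,9,10,11,12,13,14,15,24,25,26,27,28,29,30,31): 0⊕0⊕0⊕0⊕1⊕1⊕0⊕1⊕0⊕0⊕0⊕1⊕0⊕0⊕0⊕0 = 0
s16 (pos 16,17,18,19,20,21,22,23,24,25,26,27,28,29,30,31): 1⊕1⊕0⊕1⊕1⊕1⊕0⊕0⊕0⊕0⊕0⊕1⊕0⊕0⊕0⊕0 = 0
Syndrome s16…s1 = 00010 → error at position 2.
Flip position 2: 1101110000011011101110000010000 → 1001110000011011101110000010000
Read data bits from positions 3,5,6,7,9,10,11,12,13,14,15,17,18,19,20,21,22,23,24,25,26,27,28,29,30,31: 01100001101101110000010000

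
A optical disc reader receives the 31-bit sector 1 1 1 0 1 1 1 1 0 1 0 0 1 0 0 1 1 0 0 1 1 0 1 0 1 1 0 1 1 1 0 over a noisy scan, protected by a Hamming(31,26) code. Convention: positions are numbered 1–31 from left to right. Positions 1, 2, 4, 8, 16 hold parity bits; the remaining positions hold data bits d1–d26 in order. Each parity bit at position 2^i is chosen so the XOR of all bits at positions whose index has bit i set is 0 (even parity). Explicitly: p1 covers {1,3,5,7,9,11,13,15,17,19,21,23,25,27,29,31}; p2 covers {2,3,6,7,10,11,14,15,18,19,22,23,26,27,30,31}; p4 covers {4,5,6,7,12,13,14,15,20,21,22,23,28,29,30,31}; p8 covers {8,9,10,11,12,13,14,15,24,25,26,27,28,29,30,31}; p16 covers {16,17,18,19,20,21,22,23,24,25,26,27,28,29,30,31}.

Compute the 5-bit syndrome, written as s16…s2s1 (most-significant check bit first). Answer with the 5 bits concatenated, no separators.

s1 (pos 1,3,5,7,9,11,13,15,17,19,21,23,25,27,29,31): 1⊕1⊕1⊕1⊕0⊕0⊕1⊕0⊕1⊕0⊕1⊕1⊕1⊕0⊕1⊕0 = 0
s2 (pos 2,3,6,7,10,11,14,15,18,19,22,23,26,27,30,31): 1⊕1⊕1⊕1⊕1⊕0⊕0⊕0⊕0⊕0⊕0⊕1⊕1⊕0⊕1⊕0 = 0
s4 (pos 4,5,6,7,12,13,14,15,20,21,22,23,28,29,30,31): 0⊕1⊕1⊕1⊕0⊕1⊕0⊕0⊕1⊕1⊕0⊕1⊕1⊕1⊕1⊕0 = 0
s8 (pos 8,9,10,11,12,13,14,15,24,25,26,27,28,29,30,31): 1⊕0⊕1⊕0⊕0⊕1⊕0⊕0⊕0⊕1⊕1⊕0⊕1⊕1⊕1⊕0 = 0
s16 (pos 16,17,18,19,20,21,22,23,24,25,26,27,28,29,30,31): 1⊕1⊕0⊕0⊕1⊕1⊕0⊕1⊕0⊕1⊕1⊕0⊕1⊕1⊕1⊕0 = 0
Syndrome s16…s1 = 00000 → no error.

00000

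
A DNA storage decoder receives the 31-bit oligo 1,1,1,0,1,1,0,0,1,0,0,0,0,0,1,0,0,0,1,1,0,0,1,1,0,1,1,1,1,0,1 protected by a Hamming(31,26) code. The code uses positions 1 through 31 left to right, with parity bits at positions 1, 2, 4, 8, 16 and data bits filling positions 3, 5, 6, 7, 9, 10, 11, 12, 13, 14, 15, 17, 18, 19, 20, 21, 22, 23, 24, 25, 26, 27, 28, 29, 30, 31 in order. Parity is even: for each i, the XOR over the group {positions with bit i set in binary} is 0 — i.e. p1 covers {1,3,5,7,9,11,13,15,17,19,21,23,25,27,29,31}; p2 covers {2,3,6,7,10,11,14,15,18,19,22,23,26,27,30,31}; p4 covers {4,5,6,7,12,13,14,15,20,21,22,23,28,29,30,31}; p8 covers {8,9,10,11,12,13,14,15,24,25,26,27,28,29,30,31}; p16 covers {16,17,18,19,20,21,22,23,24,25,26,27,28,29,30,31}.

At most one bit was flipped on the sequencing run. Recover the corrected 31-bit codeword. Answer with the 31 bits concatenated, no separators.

s1 (pos 1,3,5,7,9,11,13,15,17,19,21,23,25,27,29,31): 1⊕1⊕1⊕0⊕1⊕0⊕0⊕1⊕0⊕1⊕0⊕1⊕0⊕1⊕1⊕1 = 0
s2 (pos 2,3,6,7,10,11,14,15,18,19,22,23,26,27,30,31): 1⊕1⊕1⊕0⊕0⊕0⊕0⊕1⊕0⊕1⊕0⊕1⊕1⊕1⊕0⊕1 = 1
s4 (pos 4,5,6,7,12,13,14,15,20,21,22,23,28,29,30,31): 0⊕1⊕1⊕0⊕0⊕0⊕0⊕1⊕1⊕0⊕0⊕1⊕1⊕1⊕0⊕1 = 0
s8 (pos 8,9,10,11,12,13,14,15,24,25,26,27,28,29,30,31): 0⊕1⊕0⊕0⊕0⊕0⊕0⊕1⊕1⊕0⊕1⊕1⊕1⊕1⊕0⊕1 = 0
s16 (pos 16,17,18,19,20,21,22,23,24,25,26,27,28,29,30,31): 0⊕0⊕0⊕1⊕1⊕0⊕0⊕1⊕1⊕0⊕1⊕1⊕1⊕1⊕0⊕1 = 1
Syndrome s16…s1 = 10010 → error at position 18.
Flip position 18: 1110110010000010001100110111101 → 1110110010000010011100110111101

1110110010000010011100110111101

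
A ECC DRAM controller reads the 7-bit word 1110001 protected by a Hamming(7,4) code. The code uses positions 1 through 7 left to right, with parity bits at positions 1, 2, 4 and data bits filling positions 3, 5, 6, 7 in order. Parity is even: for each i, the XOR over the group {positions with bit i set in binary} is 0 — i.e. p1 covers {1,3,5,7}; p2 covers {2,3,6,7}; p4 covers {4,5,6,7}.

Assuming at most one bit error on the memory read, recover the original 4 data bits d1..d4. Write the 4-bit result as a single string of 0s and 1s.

1000

s1 (pos 1,3,5,7): 1⊕1⊕0⊕1 = 1
s2 (pos 2,3,6,7): 1⊕1⊕0⊕1 = 1
s4 (pos 4,5,6,7): 0⊕0⊕0⊕1 = 1
Syndrome s4…s1 = 111 → error at position 7.
Flip position 7: 1110001 → 1110000
Read data bits from positions 3,5,6,7: 1000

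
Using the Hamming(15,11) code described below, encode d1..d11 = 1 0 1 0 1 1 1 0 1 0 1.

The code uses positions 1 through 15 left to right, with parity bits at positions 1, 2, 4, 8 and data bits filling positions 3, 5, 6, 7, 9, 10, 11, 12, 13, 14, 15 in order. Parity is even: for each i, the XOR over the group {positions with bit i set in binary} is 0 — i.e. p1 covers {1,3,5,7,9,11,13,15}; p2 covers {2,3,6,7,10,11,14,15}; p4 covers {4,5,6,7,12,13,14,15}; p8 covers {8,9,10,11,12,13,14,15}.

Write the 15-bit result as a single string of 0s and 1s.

Place data at non-parity positions: p1 p2 1 p4 0 1 0 p8 1 1 1 0 1 0 1
p1 (pos 1,3,5,7,9,11,13,15): XOR of data positions = 1⊕0⊕0⊕1⊕1⊕1⊕1 = 1
p2 (pos 2,3,6,7,10,11,14,15): XOR of data positions = 1⊕1⊕0⊕1⊕1⊕0⊕1 = 1
p4 (pos 4,5,6,7,12,13,14,15): XOR of data positions = 0⊕1⊕0⊕0⊕1⊕0⊕1 = 1
p8 (pos 8,9,10,11,12,13,14,15): XOR of data positions = 1⊕1⊕1⊕0⊕1⊕0⊕1 = 1
Codeword: 111101011110101

111101011110101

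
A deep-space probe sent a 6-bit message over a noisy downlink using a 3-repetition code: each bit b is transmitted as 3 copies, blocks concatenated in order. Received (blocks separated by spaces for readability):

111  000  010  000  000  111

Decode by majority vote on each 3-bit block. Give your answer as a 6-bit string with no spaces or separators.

100001

Block 1 (111): 3 ones → 1
Block 2 (000): 0 ones → 0
Block 3 (010): 1 one → 0
Block 4 (000): 0 ones → 0
Block 5 (000): 0 ones → 0
Block 6 (111): 3 ones → 1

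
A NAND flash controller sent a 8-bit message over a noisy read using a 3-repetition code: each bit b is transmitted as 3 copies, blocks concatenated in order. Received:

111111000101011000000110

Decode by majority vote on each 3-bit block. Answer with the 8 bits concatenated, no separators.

Block 1 (111): 3 ones → 1
Block 2 (111): 3 ones → 1
Block 3 (000): 0 ones → 0
Block 4 (101): 2 ones → 1
Block 5 (011): 2 ones → 1
Block 6 (000): 0 ones → 0
Block 7 (000): 0 ones → 0
Block 8 (110): 2 ones → 1

11011001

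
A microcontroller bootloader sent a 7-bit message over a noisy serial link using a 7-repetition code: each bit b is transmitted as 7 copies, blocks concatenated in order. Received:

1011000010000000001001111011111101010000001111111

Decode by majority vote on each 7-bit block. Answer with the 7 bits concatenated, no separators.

Block 1 (1011000): 3 ones → 0
Block 2 (0100000): 1 one → 0
Block 3 (0000100): 1 one → 0
Block 4 (1111011): 6 ones → 1
Block 5 (1111010): 5 ones → 1
Block 6 (1000000): 1 one → 0
Block 7 (1111111): 7 ones → 1

0001101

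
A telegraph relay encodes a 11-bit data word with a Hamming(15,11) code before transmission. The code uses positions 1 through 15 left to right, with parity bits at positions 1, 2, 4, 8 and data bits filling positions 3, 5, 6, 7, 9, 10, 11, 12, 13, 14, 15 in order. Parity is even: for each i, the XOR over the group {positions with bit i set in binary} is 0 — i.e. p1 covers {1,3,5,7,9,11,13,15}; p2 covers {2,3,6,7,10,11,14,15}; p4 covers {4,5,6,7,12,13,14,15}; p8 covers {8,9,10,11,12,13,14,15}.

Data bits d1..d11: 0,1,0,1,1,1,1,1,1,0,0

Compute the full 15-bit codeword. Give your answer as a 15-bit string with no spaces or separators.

Place data at non-parity positions: p1 p2 0 p4 1 0 1 p8 1 1 1 1 1 0 0
p1 (pos 1,3,5,7,9,11,13,15): XOR of data positions = 0⊕1⊕1⊕1⊕1⊕1⊕0 = 1
p2 (pos 2,3,6,7,10,11,14,15): XOR of data positions = 0⊕0⊕1⊕1⊕1⊕0⊕0 = 1
p4 (pos 4,5,6,7,12,13,14,15): XOR of data positions = 1⊕0⊕1⊕1⊕1⊕0⊕0 = 0
p8 (pos 8,9,10,11,12,13,14,15): XOR of data positions = 1⊕1⊕1⊕1⊕1⊕0⊕0 = 1
Codeword: 110010111111100

110010111111100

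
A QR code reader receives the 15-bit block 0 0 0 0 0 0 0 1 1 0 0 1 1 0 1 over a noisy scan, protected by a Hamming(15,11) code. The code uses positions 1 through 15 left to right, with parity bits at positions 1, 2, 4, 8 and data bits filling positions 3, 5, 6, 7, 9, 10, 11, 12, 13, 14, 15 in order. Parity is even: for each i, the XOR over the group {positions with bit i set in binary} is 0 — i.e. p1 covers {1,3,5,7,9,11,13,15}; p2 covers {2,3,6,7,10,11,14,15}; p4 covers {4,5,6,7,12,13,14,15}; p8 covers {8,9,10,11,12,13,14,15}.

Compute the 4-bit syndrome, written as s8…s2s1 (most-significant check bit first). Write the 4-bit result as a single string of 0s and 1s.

1111

s1 (pos 1,3,5,7,9,11,13,15): 0⊕0⊕0⊕0⊕1⊕0⊕1⊕1 = 1
s2 (pos 2,3,6,7,10,11,14,15): 0⊕0⊕0⊕0⊕0⊕0⊕0⊕1 = 1
s4 (pos 4,5,6,7,12,13,14,15): 0⊕0⊕0⊕0⊕1⊕1⊕0⊕1 = 1
s8 (pos 8,9,10,11,12,13,14,15): 1⊕1⊕0⊕0⊕1⊕1⊕0⊕1 = 1
Syndrome s8…s1 = 1111 → error at position 15.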